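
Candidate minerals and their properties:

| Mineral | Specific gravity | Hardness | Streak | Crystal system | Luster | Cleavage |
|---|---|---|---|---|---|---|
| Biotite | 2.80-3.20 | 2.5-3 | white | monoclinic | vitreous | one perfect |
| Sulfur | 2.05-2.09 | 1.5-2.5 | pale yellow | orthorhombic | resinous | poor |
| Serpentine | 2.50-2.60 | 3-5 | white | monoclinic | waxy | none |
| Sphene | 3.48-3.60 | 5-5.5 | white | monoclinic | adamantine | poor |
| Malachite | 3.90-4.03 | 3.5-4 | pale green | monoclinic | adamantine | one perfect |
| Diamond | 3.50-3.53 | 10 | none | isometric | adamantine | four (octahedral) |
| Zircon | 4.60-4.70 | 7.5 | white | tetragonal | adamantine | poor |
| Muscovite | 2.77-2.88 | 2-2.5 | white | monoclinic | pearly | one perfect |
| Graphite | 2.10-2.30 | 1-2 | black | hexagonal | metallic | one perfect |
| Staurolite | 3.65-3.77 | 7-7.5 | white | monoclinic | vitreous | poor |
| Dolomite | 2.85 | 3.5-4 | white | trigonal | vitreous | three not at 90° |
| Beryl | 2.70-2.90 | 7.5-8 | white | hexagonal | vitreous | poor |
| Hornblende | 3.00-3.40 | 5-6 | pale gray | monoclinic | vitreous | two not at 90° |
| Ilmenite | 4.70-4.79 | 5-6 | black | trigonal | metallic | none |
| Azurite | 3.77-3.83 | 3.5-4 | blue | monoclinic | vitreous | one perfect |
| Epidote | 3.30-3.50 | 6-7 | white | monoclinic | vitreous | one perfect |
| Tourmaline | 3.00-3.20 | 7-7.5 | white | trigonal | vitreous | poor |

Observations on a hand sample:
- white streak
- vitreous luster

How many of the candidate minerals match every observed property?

6

White streak — narrows the field to Biotite, Serpentine, Sphene, Zircon, Muscovite, Staurolite, Dolomite, Beryl, Epidote, Tourmaline.
Vitreous luster is inconsistent with Serpentine, Sphene, Zircon, Muscovite.
The minerals that satisfy all observations are Beryl, Biotite, Dolomite, Epidote, Staurolite, Tourmaline.
That is 6 minerals.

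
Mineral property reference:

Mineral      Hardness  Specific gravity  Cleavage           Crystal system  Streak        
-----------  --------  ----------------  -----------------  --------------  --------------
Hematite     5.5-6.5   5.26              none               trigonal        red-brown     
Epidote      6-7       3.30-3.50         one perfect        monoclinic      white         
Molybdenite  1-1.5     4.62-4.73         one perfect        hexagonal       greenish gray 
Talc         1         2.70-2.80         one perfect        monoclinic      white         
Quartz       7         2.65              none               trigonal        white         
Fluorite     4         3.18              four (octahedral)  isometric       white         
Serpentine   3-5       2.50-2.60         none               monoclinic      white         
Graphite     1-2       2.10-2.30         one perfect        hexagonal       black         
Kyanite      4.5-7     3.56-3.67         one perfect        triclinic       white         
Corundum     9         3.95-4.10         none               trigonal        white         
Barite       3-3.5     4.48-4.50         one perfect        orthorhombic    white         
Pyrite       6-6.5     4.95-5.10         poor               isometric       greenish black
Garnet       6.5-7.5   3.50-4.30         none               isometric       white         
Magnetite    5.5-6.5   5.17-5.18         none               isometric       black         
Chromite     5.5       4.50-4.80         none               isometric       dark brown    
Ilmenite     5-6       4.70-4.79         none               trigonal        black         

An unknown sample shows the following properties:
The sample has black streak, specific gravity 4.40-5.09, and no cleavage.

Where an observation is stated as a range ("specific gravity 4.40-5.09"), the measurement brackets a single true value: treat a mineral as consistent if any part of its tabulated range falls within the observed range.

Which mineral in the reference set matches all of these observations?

Ilmenite

Black streak — only Graphite, Magnetite, Ilmenite remain.
Specific gravity 4.40-5.09 — leaves Ilmenite.
No cleavage — no further eliminations.
The only mineral consistent with every observation is Ilmenite.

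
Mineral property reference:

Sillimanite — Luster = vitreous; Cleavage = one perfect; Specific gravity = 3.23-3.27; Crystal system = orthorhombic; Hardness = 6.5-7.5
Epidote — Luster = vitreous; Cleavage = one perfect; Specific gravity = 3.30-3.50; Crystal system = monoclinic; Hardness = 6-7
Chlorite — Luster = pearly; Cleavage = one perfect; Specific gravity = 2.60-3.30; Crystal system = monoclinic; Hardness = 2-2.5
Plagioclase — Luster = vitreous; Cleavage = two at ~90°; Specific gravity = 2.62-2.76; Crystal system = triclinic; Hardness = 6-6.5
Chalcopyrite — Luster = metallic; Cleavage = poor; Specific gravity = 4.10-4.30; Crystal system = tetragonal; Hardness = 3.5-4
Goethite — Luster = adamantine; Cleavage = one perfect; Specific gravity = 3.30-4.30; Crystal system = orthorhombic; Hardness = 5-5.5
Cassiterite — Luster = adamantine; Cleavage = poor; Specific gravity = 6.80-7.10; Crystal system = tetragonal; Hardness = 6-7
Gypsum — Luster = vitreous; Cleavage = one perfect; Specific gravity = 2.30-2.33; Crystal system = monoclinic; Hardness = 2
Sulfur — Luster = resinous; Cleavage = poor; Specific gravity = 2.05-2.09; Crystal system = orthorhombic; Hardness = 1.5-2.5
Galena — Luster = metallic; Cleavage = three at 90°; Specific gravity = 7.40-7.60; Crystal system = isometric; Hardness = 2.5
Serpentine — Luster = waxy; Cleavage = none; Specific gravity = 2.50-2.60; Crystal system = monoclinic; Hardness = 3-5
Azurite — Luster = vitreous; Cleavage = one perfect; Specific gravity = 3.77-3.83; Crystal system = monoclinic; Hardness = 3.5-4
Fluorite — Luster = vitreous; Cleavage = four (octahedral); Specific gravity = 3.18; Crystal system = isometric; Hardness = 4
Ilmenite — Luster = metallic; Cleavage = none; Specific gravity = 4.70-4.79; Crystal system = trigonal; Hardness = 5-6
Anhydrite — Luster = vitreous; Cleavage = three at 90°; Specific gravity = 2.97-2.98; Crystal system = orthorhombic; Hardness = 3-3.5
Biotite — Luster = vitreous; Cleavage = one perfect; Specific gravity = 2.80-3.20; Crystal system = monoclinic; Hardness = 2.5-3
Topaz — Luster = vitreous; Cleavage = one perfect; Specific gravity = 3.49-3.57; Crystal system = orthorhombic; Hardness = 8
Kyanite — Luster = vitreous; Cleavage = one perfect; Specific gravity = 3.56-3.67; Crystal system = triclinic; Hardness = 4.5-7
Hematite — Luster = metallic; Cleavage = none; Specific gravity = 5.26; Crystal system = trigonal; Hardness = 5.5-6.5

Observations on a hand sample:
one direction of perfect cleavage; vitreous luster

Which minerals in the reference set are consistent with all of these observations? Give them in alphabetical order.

Azurite, Biotite, Epidote, Gypsum, Kyanite, Sillimanite, Topaz

One direction of perfect cleavage: only Sillimanite, Epidote, Chlorite, Goethite, Gypsum, Azurite, Biotite, Topaz, Kyanite remain.
Vitreous luster eliminates Chlorite, Goethite.
The minerals that satisfy all observations are Azurite, Biotite, Epidote, Gypsum, Kyanite, Sillimanite, Topaz.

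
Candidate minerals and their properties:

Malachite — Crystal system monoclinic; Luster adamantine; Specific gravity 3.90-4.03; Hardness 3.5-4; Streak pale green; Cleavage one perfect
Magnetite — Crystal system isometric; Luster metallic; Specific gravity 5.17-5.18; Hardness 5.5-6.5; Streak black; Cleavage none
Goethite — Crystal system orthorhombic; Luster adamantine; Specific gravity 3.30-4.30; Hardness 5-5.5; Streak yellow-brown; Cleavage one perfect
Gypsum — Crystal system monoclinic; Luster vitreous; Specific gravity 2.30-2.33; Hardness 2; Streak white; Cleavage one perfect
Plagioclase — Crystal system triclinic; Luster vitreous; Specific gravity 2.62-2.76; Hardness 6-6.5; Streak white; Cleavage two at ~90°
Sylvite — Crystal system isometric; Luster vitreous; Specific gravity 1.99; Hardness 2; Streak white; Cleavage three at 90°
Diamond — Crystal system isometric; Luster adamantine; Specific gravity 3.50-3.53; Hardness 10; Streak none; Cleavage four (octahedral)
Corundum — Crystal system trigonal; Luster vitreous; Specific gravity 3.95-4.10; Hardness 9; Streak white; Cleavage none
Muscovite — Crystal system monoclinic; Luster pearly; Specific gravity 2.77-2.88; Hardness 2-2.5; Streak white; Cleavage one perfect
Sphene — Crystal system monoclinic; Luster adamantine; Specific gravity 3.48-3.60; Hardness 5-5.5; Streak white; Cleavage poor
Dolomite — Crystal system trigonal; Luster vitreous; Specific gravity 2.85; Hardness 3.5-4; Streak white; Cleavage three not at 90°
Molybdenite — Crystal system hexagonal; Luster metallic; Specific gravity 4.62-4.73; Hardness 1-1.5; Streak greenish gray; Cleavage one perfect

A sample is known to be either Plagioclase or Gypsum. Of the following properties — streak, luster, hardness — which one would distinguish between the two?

hardness

Streak: both white — same for both.
Luster: both vitreous — same for both.
Hardness: Plagioclase 6-6.5, Gypsum 2 — distinct.
Of the listed properties, hardness is the one that separates them.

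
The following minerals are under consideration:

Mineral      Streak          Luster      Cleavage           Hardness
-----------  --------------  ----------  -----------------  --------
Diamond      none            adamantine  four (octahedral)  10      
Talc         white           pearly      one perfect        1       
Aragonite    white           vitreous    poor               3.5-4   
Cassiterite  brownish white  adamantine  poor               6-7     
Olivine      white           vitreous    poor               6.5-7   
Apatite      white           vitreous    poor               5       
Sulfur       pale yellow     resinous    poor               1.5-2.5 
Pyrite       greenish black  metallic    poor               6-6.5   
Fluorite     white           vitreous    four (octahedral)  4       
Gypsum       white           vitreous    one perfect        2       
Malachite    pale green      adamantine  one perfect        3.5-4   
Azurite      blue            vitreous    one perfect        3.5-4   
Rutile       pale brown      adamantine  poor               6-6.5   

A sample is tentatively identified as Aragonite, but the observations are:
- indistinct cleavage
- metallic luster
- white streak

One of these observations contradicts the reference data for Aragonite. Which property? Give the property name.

luster

Indistinct cleavage: Aragonite has cleavage poor — matches.
Metallic luster: Aragonite has vitreous luster — does not match.
White streak: Aragonite has white streak — matches.
The luster is the one property that does not fit.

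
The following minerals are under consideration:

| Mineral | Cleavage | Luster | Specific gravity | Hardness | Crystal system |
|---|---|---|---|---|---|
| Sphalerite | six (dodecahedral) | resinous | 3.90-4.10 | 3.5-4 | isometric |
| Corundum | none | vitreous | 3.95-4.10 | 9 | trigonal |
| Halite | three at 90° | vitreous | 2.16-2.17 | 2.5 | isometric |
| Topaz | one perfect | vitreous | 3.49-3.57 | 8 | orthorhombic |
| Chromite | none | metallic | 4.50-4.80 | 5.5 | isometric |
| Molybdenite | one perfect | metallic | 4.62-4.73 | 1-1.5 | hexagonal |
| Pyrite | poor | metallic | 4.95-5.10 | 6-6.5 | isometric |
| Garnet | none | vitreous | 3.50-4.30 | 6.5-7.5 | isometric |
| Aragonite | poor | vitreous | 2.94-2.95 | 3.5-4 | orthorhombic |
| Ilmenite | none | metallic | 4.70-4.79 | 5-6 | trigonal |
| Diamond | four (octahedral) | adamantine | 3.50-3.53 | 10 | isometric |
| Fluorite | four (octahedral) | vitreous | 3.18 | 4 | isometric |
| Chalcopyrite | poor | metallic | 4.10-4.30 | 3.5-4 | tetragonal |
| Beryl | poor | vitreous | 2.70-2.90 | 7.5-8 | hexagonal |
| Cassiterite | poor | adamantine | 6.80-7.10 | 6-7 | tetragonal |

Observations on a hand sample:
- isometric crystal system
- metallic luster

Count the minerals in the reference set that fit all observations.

Isometric crystal system: Sphalerite, Halite, Chromite, Pyrite, Garnet, Diamond, Fluorite remain.
Metallic luster: Chromite, Pyrite remain.
The minerals that satisfy all observations are Chromite, Pyrite.
That is 2 minerals.

2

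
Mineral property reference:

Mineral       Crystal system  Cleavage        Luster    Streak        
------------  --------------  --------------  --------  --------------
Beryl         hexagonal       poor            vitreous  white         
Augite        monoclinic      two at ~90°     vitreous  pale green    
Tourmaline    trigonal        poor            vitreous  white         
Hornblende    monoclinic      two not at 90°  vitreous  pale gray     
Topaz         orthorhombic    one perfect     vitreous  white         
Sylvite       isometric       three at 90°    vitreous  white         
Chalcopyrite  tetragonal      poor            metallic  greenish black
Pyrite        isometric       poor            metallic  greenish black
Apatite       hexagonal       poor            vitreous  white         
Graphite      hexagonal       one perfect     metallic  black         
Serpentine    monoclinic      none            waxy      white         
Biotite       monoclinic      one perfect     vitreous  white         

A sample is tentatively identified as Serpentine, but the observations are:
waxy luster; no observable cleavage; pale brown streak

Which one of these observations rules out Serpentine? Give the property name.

Waxy luster: Serpentine has waxy luster — consistent.
No observable cleavage: Serpentine has cleavage none — consistent.
Pale brown streak: Serpentine has white streak — does not match.
The streak is the one property that does not fit.

streak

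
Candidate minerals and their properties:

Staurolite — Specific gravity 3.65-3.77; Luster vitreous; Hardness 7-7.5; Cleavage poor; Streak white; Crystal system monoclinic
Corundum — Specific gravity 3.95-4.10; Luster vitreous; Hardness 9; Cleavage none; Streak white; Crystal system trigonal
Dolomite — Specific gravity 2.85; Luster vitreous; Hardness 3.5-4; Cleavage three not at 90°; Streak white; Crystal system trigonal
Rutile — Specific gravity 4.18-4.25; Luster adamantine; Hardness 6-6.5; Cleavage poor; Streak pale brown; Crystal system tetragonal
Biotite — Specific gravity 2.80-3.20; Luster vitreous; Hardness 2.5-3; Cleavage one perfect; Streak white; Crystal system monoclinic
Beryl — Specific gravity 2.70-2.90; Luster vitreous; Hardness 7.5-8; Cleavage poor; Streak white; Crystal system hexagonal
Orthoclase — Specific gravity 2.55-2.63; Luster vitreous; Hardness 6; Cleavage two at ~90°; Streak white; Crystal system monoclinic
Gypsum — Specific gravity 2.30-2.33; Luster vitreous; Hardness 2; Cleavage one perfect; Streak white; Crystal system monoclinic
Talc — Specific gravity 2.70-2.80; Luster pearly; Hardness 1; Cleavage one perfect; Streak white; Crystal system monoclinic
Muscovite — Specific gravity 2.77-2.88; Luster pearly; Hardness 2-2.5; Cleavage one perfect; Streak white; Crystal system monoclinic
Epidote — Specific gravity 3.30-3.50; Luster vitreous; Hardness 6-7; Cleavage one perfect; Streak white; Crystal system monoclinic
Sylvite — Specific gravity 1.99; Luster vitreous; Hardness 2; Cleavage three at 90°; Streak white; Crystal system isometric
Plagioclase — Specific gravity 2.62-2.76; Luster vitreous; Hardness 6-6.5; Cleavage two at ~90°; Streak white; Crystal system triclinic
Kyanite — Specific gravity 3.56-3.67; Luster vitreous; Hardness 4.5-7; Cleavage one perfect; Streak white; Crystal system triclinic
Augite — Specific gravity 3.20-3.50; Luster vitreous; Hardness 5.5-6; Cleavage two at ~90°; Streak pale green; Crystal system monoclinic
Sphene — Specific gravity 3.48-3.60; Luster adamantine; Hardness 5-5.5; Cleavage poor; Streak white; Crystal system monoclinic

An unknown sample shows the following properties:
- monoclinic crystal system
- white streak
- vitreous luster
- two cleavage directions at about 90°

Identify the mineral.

Monoclinic crystal system: narrows the field to Staurolite, Biotite, Orthoclase, Gypsum, Talc, Muscovite, Epidote, Augite, Sphene.
White streak is inconsistent with Augite.
Vitreous luster rules out Talc, Muscovite, Sphene.
Two cleavage directions at about 90°: Orthoclase remains.
Only Orthoclase satisfies all observations.

Orthoclase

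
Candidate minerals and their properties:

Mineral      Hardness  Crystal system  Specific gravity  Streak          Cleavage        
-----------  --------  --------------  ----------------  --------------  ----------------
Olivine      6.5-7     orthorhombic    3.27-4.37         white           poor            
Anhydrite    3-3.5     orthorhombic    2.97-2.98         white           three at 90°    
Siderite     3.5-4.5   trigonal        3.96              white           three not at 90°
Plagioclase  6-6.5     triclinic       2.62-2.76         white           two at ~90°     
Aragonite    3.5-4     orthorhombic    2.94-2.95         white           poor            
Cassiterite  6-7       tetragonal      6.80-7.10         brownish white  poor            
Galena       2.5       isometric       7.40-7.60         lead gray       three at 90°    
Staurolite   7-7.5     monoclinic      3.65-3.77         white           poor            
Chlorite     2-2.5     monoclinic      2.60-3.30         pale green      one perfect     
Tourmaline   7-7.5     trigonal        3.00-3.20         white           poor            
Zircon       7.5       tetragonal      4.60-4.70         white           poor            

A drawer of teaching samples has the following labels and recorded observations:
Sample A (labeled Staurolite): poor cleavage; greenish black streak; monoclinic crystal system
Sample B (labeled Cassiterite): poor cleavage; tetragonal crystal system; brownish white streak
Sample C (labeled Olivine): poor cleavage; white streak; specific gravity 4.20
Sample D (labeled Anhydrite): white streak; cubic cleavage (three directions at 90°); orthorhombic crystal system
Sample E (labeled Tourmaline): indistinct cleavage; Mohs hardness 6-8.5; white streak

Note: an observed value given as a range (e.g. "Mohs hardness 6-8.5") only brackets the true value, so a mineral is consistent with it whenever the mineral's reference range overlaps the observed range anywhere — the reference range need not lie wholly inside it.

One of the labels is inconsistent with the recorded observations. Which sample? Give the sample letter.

A

Sample A: greenish black streak is outside the reference for Staurolite (white streak) — mislabeled.
Sample B: all recorded properties match Cassiterite.
Sample C: all recorded properties match Olivine.
Sample D: all recorded properties match Anhydrite.
Sample E: all recorded properties match Tourmaline.
Sample A is the mislabeled one.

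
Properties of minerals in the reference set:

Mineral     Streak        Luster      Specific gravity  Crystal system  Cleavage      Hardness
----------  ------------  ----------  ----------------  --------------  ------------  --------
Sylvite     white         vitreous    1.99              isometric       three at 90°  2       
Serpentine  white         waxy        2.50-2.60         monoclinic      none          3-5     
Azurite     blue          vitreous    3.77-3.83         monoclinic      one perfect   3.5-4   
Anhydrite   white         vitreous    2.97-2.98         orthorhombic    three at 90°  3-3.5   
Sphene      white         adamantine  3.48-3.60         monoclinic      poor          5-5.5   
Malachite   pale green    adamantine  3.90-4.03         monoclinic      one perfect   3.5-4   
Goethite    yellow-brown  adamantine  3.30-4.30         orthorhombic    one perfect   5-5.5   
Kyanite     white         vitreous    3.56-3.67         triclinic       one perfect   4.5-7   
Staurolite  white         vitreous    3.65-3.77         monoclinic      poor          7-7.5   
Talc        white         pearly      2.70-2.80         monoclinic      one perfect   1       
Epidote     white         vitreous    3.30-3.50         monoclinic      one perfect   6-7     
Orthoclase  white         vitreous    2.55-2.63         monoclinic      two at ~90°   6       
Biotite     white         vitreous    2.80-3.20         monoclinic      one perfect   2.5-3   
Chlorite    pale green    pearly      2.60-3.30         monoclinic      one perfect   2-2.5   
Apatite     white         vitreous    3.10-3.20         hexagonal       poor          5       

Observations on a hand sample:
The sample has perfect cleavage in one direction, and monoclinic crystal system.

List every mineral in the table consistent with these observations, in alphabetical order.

Perfect cleavage in one direction — leaves Azurite, Malachite, Goethite, Kyanite, Talc, Epidote, Biotite, Chlorite.
Monoclinic crystal system rules out Goethite, Kyanite.
The minerals that satisfy all observations are Azurite, Biotite, Chlorite, Epidote, Malachite, Talc.

Azurite, Biotite, Chlorite, Epidote, Malachite, Talc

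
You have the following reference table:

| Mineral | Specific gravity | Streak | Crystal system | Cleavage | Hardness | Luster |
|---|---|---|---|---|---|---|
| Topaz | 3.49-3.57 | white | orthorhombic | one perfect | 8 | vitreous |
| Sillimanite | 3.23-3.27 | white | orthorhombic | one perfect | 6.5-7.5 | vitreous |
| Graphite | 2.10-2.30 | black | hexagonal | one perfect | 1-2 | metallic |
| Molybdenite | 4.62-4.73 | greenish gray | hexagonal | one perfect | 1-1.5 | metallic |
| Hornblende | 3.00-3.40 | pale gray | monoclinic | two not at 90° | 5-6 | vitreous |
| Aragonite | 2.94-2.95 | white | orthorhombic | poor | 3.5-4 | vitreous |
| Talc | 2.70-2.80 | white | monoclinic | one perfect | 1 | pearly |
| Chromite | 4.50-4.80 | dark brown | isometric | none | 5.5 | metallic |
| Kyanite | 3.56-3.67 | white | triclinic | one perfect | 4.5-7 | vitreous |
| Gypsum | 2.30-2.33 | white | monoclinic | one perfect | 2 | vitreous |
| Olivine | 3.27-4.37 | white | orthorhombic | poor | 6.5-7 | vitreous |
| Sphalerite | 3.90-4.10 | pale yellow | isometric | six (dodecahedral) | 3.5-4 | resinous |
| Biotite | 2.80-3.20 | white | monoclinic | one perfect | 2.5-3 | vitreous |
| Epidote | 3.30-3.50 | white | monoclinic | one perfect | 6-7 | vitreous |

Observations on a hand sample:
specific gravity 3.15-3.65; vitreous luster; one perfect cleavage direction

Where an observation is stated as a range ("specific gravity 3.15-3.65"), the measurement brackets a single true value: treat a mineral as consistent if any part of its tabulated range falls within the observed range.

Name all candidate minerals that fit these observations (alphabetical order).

Specific gravity 3.15-3.65: leaves Topaz, Sillimanite, Hornblende, Kyanite, Olivine, Biotite, Epidote.
Vitreous luster: all remaining candidates fit.
One perfect cleavage direction rules out Hornblende, Olivine.
Consistent with every observation: Biotite, Epidote, Kyanite, Sillimanite, Topaz.

Biotite, Epidote, Kyanite, Sillimanite, Topaz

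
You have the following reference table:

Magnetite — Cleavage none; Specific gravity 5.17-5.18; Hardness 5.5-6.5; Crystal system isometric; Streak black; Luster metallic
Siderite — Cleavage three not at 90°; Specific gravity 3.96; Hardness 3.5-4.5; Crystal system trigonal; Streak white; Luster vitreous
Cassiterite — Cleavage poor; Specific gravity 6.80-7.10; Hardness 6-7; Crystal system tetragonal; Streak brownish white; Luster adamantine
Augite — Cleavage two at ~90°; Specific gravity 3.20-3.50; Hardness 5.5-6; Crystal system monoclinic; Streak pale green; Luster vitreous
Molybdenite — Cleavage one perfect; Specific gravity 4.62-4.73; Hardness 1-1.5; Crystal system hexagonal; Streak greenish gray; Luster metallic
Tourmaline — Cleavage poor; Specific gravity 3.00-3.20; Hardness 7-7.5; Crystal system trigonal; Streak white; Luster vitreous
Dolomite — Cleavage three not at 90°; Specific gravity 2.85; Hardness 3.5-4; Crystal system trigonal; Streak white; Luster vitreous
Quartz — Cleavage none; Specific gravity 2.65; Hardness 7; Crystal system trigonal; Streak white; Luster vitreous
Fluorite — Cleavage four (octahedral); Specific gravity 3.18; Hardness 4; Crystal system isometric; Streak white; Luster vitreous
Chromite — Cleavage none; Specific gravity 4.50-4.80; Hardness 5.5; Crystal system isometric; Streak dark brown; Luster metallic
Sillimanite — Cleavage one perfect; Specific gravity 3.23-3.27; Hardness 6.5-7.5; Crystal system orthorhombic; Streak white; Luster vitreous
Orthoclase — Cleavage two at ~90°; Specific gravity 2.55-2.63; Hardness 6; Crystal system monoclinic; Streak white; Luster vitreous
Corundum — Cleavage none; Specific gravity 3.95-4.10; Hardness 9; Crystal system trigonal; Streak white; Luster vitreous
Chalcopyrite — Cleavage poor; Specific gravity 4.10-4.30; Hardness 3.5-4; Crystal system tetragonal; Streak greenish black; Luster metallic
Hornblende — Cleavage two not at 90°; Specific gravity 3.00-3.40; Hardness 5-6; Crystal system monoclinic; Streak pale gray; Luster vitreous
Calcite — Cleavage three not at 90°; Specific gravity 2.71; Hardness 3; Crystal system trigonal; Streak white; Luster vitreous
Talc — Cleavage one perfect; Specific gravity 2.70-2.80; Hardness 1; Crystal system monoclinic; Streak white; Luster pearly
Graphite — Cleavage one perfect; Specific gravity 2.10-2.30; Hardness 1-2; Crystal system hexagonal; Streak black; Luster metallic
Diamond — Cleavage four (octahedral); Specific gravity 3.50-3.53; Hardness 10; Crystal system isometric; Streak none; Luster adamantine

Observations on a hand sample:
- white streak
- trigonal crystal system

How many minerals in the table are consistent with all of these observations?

6

White streak: narrows the field to Siderite, Tourmaline, Dolomite, Quartz, Fluorite, Sillimanite, Orthoclase, Corundum, Calcite, Talc.
Trigonal crystal system rules out Fluorite, Sillimanite, Orthoclase, Talc.
The minerals that satisfy all observations are Calcite, Corundum, Dolomite, Quartz, Siderite, Tourmaline.
That is 6 minerals.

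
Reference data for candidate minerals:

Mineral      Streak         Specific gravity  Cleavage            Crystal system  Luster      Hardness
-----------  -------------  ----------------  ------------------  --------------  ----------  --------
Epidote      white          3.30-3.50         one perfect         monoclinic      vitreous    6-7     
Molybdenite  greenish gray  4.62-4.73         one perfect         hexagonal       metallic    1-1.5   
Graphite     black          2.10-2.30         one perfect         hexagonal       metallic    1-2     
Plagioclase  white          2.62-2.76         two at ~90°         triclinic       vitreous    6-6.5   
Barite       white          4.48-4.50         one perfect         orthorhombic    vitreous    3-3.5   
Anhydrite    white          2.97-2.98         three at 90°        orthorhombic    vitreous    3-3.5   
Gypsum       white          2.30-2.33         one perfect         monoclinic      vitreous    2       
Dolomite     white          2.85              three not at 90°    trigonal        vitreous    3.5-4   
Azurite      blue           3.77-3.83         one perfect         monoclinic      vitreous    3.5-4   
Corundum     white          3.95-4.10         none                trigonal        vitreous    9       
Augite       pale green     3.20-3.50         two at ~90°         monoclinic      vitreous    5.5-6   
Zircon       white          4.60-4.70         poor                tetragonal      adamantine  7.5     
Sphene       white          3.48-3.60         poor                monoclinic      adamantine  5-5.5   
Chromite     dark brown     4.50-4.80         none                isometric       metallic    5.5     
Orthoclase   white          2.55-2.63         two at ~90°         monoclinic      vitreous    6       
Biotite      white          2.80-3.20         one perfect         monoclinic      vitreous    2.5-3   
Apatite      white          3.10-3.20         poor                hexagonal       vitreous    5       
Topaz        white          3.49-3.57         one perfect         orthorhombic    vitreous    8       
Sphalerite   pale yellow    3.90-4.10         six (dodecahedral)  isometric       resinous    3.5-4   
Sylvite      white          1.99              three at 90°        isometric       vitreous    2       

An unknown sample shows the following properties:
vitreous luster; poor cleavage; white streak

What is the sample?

Vitreous luster rules out Molybdenite, Graphite, Zircon, Sphene, Chromite, Sphalerite.
Poor cleavage — only Apatite remains.
White streak — all remaining candidates fit.
Only Apatite satisfies all observations.

Apatite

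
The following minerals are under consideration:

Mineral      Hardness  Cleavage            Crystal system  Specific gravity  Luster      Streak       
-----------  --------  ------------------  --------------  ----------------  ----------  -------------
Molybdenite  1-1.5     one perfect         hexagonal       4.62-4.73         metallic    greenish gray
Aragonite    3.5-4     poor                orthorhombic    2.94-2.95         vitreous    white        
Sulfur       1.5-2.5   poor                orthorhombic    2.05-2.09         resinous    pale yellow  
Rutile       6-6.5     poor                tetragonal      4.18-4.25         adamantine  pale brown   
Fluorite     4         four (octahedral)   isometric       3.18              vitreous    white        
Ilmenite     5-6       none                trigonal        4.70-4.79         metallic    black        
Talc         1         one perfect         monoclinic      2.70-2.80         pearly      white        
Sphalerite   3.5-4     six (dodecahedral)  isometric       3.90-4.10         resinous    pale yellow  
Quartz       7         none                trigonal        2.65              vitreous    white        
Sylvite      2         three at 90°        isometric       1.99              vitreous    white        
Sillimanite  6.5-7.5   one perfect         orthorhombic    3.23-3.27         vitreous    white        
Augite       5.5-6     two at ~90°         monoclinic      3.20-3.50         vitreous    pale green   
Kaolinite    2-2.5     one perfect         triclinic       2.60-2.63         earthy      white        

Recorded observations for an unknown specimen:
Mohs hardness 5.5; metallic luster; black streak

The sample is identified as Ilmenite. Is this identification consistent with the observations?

Consistent

Mohs hardness 5.5 — agrees with Ilmenite (hardness 5-6).
Metallic luster — agrees with Ilmenite (metallic luster).
Black streak — agrees with Ilmenite (black streak).
All observations are consistent with the tabulated values for Ilmenite.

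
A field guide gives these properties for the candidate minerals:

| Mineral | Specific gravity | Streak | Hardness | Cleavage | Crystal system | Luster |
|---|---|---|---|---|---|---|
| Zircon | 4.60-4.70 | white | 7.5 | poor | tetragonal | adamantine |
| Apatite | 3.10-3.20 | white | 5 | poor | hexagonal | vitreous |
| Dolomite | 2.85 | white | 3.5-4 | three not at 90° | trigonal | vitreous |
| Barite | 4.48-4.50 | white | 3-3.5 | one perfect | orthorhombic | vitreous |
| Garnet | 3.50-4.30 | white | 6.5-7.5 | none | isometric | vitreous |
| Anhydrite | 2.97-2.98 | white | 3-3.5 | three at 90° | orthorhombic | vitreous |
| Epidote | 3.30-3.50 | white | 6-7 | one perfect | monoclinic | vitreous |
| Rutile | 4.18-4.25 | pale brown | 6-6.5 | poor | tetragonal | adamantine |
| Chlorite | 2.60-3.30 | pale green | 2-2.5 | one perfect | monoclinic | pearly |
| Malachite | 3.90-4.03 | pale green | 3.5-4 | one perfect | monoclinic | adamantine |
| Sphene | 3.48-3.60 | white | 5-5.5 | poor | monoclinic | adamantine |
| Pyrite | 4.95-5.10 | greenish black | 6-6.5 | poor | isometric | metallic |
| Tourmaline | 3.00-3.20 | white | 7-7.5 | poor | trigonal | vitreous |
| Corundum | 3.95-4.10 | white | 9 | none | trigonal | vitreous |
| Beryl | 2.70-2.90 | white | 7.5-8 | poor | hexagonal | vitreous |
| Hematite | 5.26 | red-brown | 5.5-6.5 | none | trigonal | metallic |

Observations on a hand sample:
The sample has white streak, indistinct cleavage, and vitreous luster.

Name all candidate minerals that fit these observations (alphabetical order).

White streak excludes Rutile, Chlorite, Malachite, Pyrite, Hematite.
Indistinct cleavage — Zircon, Apatite, Sphene, Tourmaline, Beryl remain.
Vitreous luster eliminates Zircon, Sphene.
Consistent with every observation: Apatite, Beryl, Tourmaline.

Apatite, Beryl, Tourmaline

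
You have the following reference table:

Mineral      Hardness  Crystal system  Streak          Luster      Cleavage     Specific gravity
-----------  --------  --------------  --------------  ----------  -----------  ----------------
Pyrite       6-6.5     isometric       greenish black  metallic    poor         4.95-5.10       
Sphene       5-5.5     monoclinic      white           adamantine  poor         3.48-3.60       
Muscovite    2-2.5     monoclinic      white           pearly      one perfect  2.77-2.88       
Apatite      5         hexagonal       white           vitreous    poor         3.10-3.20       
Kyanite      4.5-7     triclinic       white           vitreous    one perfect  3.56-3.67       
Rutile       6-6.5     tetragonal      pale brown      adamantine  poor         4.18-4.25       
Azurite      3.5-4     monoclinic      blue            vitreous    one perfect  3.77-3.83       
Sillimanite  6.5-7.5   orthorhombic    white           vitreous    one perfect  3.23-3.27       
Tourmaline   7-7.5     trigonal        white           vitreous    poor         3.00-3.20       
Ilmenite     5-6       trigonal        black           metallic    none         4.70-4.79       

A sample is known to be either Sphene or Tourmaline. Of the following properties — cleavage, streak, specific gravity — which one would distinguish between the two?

specific gravity

Cleavage: both poor — shared.
Streak: both white — shared.
Specific gravity: Sphene 3.48-3.60, Tourmaline 3.00-3.20 — different.
Specific gravity is the diagnostic property here.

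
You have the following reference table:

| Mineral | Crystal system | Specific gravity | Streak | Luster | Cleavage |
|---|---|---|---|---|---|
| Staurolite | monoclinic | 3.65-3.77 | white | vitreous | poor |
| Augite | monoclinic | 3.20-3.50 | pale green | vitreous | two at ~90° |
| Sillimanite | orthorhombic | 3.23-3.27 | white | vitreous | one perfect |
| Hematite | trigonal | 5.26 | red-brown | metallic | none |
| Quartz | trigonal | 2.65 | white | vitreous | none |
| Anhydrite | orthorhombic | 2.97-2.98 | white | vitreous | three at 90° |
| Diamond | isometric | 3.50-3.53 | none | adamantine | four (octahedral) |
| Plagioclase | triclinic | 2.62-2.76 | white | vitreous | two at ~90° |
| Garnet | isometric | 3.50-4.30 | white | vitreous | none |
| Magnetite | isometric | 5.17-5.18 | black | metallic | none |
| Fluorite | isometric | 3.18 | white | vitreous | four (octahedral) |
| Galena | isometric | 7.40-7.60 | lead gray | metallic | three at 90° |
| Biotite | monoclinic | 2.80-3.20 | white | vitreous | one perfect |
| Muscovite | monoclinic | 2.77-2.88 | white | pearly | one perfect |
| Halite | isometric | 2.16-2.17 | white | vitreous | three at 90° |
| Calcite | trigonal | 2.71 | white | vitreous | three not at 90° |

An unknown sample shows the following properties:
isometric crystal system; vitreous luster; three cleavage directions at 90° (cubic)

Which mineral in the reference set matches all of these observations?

Isometric crystal system — narrows the field to Diamond, Garnet, Magnetite, Fluorite, Galena, Halite.
Vitreous luster rules out Diamond, Magnetite, Galena.
Three cleavage directions at 90° (cubic) — only Halite remains.
The only mineral consistent with every observation is Halite.

Halite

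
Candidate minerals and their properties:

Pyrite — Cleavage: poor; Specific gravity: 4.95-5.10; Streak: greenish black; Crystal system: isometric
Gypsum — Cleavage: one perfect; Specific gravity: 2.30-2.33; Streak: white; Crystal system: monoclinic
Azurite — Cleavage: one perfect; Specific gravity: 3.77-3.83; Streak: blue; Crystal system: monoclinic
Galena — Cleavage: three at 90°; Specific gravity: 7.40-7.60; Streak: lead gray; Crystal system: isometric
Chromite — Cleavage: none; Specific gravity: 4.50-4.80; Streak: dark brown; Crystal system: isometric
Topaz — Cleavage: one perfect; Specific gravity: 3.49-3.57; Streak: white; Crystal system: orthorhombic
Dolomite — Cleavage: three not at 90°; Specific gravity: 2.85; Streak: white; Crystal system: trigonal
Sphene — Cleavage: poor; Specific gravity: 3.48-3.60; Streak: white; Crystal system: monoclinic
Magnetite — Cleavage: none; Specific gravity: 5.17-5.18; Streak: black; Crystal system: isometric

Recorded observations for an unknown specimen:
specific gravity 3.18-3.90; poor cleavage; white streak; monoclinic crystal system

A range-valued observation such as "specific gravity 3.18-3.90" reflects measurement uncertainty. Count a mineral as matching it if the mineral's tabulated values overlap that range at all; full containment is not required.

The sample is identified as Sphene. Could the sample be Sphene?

Consistent

Specific gravity 3.18-3.90 — matches Sphene (SG 3.48-3.60).
Poor cleavage — matches Sphene (cleavage poor).
White streak — matches Sphene (white streak).
Monoclinic crystal system — matches Sphene (monoclinic system).
Every observed property is compatible with the reference values for Sphene.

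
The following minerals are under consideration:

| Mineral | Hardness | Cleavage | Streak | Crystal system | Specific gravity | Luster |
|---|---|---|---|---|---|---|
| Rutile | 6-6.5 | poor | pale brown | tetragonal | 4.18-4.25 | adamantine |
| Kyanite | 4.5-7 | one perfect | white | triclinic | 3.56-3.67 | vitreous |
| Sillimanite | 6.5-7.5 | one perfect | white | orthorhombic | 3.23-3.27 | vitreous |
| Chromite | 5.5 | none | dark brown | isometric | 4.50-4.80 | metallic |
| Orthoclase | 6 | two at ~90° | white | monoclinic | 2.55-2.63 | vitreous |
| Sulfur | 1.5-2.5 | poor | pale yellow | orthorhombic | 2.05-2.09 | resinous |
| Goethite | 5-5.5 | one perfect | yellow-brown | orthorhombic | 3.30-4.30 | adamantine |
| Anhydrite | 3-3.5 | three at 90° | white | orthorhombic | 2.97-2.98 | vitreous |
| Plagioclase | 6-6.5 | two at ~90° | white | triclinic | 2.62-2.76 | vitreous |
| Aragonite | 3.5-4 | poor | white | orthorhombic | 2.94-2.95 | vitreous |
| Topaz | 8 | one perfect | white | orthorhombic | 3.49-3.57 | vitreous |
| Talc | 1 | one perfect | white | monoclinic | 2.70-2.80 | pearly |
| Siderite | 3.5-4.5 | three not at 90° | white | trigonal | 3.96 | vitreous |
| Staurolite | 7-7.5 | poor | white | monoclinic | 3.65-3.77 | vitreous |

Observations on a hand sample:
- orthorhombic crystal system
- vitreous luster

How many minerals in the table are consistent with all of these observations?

4

Orthorhombic crystal system: narrows the field to Sillimanite, Sulfur, Goethite, Anhydrite, Aragonite, Topaz.
Vitreous luster eliminates Sulfur, Goethite.
The minerals that satisfy all observations are Anhydrite, Aragonite, Sillimanite, Topaz.
That is 4 minerals.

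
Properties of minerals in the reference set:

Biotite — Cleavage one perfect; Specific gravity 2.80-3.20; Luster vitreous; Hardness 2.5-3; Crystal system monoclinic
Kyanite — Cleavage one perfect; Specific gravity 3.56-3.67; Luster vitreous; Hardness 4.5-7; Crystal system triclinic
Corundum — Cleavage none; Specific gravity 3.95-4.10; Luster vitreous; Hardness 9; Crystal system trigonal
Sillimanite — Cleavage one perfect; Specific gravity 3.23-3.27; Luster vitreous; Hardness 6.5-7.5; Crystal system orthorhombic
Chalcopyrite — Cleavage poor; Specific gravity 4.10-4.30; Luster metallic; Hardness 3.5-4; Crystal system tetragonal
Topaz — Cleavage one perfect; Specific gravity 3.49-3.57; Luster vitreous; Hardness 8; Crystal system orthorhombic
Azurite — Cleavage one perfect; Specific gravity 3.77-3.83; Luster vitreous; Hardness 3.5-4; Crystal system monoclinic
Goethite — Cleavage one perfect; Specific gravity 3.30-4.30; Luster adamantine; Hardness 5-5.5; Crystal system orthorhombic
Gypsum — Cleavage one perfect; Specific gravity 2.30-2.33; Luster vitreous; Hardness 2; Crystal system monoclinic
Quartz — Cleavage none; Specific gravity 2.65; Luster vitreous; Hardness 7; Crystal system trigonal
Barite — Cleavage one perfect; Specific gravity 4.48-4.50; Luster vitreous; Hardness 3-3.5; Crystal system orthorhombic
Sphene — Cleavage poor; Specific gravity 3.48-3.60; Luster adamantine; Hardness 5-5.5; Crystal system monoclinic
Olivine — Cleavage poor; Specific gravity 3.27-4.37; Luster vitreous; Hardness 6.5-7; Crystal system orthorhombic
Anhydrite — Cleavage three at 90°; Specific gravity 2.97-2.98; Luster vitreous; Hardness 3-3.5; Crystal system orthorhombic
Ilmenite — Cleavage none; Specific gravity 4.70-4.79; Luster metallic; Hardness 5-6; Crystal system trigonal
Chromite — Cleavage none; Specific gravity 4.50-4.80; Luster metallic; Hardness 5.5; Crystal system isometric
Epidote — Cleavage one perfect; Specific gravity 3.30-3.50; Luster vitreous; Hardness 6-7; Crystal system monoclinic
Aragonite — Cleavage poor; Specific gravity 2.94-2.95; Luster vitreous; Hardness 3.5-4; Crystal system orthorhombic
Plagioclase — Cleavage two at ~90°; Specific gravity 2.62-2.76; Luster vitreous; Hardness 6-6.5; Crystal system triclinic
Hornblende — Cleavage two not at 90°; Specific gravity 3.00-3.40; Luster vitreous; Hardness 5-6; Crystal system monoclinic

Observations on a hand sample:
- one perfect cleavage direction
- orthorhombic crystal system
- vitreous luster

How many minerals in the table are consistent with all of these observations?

3

One perfect cleavage direction — Biotite, Kyanite, Sillimanite, Topaz, Azurite, Goethite, Gypsum, Barite, Epidote remain.
Orthorhombic crystal system — only Sillimanite, Topaz, Goethite, Barite remain.
Vitreous luster excludes Goethite.
The minerals that satisfy all observations are Barite, Sillimanite, Topaz.
That is 3 minerals.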